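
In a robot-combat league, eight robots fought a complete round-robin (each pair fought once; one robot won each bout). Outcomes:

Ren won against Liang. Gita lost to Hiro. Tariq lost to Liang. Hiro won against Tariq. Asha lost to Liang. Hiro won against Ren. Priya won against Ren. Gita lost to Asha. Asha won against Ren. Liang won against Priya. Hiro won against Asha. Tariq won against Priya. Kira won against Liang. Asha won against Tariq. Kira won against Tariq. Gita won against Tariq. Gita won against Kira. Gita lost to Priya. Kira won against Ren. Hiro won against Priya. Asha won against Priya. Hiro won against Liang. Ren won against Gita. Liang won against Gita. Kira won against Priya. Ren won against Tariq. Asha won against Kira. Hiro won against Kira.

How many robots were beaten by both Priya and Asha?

2

Priya beat: Ren, Gita.
Asha beat: Ren, Kira, Priya, Tariq, Gita.
Both beat: Ren, Gita — 2.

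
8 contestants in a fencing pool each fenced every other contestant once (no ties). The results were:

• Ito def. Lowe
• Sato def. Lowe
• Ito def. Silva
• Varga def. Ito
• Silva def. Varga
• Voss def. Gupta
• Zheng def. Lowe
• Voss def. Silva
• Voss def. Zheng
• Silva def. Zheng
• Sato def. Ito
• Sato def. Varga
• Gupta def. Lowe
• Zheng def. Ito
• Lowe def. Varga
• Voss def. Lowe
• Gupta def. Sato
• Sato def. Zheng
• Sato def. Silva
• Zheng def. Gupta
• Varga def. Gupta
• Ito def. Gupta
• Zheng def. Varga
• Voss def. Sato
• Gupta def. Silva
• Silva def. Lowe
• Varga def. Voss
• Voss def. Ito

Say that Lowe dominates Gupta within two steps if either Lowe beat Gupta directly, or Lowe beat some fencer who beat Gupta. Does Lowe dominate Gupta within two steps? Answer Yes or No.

Yes

Lowe did not beat Gupta directly.
Lowe beat Varga. Of those, Varga beat Gupta.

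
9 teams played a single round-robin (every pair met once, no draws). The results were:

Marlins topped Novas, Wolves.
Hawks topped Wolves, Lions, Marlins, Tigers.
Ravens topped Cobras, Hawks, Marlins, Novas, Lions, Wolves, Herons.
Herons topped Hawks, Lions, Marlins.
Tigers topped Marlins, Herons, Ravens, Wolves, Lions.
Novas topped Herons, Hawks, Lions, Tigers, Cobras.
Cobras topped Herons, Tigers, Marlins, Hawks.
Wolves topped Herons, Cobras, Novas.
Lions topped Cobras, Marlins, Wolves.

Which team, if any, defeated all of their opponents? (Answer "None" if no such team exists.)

Highest win total is Ravens with 7 (out of 8 possible).
Ravens lost to Tigers, so no team went undefeated.

None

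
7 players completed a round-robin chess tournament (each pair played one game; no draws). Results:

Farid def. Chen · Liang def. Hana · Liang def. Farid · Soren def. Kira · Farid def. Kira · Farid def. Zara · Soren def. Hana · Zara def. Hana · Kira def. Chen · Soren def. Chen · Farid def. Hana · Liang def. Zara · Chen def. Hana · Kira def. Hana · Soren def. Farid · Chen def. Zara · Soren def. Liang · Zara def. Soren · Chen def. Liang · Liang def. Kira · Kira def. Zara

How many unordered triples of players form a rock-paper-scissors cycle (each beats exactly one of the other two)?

6

Win totals: Soren 5, Kira 3, Zara 2, Liang 4, Farid 4, Hana 0, Chen 3.
A player with w wins dominates both others in C(w,2) triples; summing gives 10 + 3 + 1 + 6 + 6 + 0 + 3 = 29 transitive triples.
Total triples C(7,3) = 35, so cyclic triples = 35 − 29 = 6.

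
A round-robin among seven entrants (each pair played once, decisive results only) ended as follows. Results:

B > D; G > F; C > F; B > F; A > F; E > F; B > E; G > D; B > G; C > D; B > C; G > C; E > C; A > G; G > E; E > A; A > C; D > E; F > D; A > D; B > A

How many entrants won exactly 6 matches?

Win totals: A 4, B 6, C 2, D 1, E 3, F 1, G 4.
Exactly 6: B — 1 entrant.

1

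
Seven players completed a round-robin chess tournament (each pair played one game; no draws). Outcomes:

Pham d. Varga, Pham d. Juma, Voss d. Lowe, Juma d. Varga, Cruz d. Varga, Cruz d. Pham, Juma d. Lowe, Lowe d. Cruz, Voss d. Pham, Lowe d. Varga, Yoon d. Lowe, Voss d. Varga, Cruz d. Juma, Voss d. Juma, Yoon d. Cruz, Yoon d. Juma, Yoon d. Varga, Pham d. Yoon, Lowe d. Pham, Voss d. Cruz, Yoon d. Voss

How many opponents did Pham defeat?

3

Pham's results: beat Yoon, Varga, Juma; lost to Voss, Cruz, Lowe.
That is 3 wins.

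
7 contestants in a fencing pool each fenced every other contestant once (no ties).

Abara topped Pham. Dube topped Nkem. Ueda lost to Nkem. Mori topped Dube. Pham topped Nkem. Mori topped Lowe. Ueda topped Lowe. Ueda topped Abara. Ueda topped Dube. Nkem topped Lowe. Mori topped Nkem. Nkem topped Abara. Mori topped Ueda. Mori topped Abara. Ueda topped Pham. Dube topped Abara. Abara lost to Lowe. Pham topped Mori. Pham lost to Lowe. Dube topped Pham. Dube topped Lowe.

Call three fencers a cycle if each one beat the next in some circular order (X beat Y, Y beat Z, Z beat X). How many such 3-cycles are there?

8

Win totals: Pham 2, Dube 4, Nkem 3, Lowe 2, Abara 1, Ueda 4, Mori 5.
A fencer with w wins dominates both others in C(w,2) triples; summing gives 1 + 6 + 3 + 1 + 0 + 6 + 10 = 27 transitive triples.
Total triples C(7,3) = 35, so cyclic triples = 35 − 27 = 8.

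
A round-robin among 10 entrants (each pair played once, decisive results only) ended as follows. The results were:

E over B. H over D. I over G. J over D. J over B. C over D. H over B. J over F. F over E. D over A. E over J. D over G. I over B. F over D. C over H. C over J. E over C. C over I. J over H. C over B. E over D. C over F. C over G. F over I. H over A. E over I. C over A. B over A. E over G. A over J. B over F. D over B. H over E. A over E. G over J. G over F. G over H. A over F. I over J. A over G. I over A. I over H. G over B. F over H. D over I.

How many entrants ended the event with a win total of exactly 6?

1

Win totals: A 4, B 2, C 8, D 4, E 6, F 4, G 4, H 4, I 5, J 4.
Exactly 6: E — 1 entrant.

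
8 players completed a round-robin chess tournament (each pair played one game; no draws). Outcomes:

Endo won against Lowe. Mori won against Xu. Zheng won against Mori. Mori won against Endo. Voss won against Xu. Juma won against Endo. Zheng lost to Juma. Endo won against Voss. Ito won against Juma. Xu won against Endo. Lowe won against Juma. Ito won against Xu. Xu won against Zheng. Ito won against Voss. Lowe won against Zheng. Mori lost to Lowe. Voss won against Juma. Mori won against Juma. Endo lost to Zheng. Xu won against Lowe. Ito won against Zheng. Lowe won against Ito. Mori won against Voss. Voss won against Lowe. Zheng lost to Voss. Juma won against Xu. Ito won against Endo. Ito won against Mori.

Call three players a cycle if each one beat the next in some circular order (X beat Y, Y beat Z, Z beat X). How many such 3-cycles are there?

15

Win totals: Juma 3, Lowe 4, Mori 4, Ito 6, Endo 2, Xu 3, Zheng 2, Voss 4.
A player with w wins dominates both others in C(w,2) triples; summing gives 3 + 6 + 6 + 15 + 1 + 3 + 1 + 6 = 41 transitive triples.
Total triples C(8,3) = 56, so cyclic triples = 56 − 41 = 15.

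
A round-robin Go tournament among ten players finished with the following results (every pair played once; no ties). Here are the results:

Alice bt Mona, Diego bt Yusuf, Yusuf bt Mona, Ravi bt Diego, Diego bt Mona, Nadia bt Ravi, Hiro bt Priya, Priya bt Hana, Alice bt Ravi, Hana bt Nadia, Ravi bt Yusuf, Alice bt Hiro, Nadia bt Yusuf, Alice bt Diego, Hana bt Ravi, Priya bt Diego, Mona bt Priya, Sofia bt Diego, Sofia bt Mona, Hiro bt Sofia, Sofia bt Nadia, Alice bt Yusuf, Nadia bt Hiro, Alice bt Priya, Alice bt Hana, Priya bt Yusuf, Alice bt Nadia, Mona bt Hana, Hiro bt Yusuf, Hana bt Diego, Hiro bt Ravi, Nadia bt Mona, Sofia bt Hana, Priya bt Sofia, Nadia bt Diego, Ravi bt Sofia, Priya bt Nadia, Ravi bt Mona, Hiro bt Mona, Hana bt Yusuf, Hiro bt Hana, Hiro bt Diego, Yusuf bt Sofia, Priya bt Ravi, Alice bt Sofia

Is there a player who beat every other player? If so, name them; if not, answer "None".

Alice has 9 wins out of 9 opponents — a perfect record.

Alice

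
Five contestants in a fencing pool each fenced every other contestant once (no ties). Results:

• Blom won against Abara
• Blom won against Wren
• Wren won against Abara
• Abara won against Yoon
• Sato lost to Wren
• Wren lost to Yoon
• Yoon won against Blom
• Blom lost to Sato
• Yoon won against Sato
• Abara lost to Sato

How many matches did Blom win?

2

Blom's results: beat Wren, Abara; lost to Sato, Yoon.
That is 2 wins.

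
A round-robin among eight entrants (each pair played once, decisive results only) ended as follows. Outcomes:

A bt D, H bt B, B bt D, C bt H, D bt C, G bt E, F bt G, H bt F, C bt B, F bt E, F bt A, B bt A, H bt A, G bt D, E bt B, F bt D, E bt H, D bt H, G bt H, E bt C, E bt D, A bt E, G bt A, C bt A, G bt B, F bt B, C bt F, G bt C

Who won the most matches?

G

Win totals: A 2, B 2, C 4, D 2, E 4, F 5, G 6, H 3.
G leads with 6 wins (next highest: 5).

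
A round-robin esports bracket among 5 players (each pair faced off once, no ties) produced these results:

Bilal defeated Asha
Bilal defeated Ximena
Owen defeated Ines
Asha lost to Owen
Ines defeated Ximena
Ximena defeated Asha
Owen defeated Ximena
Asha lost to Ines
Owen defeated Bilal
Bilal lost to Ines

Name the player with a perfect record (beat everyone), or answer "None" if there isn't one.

Owen

Owen has 4 wins out of 4 opponents — a perfect record.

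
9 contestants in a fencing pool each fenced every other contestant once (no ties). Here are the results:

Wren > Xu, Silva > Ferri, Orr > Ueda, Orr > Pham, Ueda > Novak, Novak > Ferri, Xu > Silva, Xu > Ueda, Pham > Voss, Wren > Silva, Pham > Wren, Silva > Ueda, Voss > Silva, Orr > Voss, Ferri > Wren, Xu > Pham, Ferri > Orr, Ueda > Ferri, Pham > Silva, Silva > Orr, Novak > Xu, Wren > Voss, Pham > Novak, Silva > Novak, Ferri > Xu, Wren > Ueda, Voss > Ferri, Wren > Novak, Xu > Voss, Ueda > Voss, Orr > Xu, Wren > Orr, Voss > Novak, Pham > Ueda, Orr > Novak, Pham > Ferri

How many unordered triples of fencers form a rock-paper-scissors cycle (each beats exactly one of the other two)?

22

Win totals: Pham 6, Silva 4, Orr 5, Voss 3, Wren 6, Ferri 3, Ueda 3, Novak 2, Xu 4.
A fencer with w wins dominates both others in C(w,2) triples; summing gives 15 + 6 + 10 + 3 + 15 + 3 + 3 + 1 + 6 = 62 transitive triples.
Total triples C(9,3) = 84, so cyclic triples = 84 − 62 = 22.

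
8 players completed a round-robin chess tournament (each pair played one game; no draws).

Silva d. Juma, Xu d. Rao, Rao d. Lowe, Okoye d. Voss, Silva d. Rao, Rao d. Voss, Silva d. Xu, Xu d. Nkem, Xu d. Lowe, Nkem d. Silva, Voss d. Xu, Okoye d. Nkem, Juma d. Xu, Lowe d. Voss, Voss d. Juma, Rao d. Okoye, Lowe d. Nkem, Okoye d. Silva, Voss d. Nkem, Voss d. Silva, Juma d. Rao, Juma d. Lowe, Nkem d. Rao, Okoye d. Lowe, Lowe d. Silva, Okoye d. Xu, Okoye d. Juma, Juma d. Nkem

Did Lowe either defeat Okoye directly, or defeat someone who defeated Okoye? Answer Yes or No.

No

Lowe did not beat Okoye directly.
Lowe beat Nkem, Voss, Silva, but each of them lost to Okoye. No two-step path.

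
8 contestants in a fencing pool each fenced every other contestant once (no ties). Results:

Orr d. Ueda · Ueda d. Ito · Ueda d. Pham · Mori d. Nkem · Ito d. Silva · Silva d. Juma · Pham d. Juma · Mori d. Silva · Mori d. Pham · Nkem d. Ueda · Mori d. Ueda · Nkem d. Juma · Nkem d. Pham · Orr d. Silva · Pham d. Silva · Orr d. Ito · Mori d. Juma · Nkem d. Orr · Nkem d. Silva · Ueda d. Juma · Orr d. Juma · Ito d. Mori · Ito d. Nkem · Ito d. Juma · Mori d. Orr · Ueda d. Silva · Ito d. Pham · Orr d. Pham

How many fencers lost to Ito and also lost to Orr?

Ito beat: Juma, Silva, Pham, Mori, Nkem.
Orr beat: Juma, Silva, Pham, Ueda, Ito.
Both beat: Juma, Silva, Pham — 3.

3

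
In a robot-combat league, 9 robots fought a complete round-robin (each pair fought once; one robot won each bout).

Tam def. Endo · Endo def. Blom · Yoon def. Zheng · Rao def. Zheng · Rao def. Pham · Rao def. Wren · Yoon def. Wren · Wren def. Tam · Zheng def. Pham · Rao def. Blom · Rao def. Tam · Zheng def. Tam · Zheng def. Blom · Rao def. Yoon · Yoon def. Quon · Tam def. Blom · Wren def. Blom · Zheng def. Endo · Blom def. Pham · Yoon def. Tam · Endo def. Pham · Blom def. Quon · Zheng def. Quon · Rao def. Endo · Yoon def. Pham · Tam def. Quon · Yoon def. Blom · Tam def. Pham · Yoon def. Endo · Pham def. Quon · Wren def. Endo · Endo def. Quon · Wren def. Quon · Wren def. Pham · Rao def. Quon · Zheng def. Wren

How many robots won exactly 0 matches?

1

Win totals: Pham 1, Quon 0, Endo 3, Zheng 6, Tam 4, Blom 2, Rao 8, Yoon 7, Wren 5.
Exactly 0: Quon — 1 robot.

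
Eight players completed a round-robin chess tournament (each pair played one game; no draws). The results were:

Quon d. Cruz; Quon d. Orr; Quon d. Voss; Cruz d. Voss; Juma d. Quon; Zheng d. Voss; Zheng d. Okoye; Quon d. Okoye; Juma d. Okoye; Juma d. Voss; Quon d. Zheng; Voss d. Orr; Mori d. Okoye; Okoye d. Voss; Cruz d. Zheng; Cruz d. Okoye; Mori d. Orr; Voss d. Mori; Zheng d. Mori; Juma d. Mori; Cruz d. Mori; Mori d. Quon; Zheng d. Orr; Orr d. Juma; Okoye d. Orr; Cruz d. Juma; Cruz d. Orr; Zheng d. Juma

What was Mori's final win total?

Mori's results: beat Orr, Okoye, Quon; lost to Voss, Zheng, Juma, Cruz.
That is 3 wins.

3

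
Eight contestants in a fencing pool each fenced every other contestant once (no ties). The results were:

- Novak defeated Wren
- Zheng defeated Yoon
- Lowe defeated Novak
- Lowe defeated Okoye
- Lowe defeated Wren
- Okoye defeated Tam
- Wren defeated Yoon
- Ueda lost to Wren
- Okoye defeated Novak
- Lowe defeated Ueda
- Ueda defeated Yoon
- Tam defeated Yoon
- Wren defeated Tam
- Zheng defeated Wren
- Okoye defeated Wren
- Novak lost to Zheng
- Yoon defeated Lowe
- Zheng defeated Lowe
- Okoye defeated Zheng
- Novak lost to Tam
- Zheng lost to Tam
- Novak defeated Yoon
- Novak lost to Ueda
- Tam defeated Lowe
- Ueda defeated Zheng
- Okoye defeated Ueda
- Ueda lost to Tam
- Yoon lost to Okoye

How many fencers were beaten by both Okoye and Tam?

Okoye beat: Zheng, Tam, Ueda, Yoon, Novak, Wren.
Tam beat: Zheng, Ueda, Yoon, Novak, Lowe.
Both beat: Zheng, Ueda, Yoon, Novak — 4.

4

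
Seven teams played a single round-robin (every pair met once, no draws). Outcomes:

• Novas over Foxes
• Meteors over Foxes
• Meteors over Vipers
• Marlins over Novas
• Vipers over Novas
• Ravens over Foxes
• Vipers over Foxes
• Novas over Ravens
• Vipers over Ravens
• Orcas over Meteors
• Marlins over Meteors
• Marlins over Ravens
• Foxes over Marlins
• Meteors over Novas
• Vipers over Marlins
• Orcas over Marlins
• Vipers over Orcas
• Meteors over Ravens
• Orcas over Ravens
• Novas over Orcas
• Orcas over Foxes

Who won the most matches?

Vipers

Win totals: Novas 3, Ravens 1, Vipers 5, Orcas 4, Meteors 4, Foxes 1, Marlins 3.
Vipers leads with 5 wins (next highest: 4).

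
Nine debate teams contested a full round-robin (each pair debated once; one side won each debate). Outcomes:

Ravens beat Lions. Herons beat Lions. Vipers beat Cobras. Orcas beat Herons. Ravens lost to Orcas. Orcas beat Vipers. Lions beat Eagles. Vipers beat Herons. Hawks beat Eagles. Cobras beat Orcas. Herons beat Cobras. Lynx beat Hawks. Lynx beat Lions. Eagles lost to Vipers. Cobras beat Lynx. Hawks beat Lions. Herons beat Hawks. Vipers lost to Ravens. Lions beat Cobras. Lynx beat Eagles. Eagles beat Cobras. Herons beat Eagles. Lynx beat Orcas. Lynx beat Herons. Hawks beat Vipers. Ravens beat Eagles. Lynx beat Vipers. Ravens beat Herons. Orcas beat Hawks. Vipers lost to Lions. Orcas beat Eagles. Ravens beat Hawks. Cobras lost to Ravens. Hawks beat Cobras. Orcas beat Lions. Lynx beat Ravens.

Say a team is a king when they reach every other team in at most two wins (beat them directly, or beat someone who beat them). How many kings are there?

Lions cannot reach Hawks, Ravens in two steps.
Eagles cannot reach Lions, Hawks, Herons, Ravens, Vipers in two steps.
Hawks cannot reach Ravens in two steps.
Orcas cannot reach Lynx in two steps.
Lynx reaches everyone (king).
Herons cannot reach Ravens in two steps.
Ravens reaches everyone (king).
Cobras reaches everyone (king).
Vipers cannot reach Ravens in two steps.
Kings: Lynx, Ravens, Cobras — 3.

3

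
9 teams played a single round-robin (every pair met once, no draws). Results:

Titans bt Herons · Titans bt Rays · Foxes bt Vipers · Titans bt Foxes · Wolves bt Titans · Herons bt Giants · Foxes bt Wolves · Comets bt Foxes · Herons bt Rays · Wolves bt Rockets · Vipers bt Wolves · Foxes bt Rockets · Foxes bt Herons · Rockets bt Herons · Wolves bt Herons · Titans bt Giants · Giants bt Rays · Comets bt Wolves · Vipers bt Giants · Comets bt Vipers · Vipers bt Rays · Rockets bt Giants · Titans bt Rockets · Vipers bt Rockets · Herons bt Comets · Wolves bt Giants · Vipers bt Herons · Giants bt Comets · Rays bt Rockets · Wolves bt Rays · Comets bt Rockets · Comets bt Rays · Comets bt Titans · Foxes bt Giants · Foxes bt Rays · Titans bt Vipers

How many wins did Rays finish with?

Rays' results: beat Rockets; lost to Vipers, Wolves, Foxes, Giants, Titans, Comets, Herons.
That is 1 win.

1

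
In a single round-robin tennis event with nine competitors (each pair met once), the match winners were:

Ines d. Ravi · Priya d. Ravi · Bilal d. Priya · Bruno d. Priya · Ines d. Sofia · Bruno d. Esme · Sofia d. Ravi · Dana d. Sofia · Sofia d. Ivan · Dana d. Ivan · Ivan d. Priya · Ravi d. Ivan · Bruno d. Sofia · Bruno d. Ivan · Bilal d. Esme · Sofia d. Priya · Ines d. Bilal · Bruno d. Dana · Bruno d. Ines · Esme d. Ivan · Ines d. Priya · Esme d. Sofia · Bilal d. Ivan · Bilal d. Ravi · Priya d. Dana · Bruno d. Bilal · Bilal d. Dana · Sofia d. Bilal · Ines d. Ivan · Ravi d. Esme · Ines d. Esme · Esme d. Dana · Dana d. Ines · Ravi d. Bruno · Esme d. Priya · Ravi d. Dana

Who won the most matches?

Win totals: Ravi 4, Priya 2, Bruno 7, Sofia 4, Dana 3, Ivan 1, Esme 4, Ines 6, Bilal 5.
Bruno leads with 7 wins (next highest: 6).

Bruno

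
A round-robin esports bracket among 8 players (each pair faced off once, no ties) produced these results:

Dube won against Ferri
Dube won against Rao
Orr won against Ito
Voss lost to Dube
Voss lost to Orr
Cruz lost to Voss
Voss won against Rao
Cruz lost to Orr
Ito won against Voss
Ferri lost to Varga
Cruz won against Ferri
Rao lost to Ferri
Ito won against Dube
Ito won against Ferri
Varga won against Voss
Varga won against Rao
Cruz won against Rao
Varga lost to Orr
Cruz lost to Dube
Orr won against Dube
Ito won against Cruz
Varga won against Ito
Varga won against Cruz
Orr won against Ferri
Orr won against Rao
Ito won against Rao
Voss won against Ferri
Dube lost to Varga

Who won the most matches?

Win totals: Voss 3, Varga 6, Dube 4, Orr 7, Ito 5, Ferri 1, Rao 0, Cruz 2.
Orr leads with 7 wins (next highest: 6).

Orr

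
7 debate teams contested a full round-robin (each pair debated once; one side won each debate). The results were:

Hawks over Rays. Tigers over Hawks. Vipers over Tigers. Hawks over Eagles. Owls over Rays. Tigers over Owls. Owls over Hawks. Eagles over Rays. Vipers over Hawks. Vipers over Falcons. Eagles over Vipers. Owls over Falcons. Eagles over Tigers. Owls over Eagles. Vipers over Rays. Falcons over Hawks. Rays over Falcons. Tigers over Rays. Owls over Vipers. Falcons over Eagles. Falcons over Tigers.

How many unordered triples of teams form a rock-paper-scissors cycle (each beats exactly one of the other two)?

Win totals: Tigers 3, Eagles 3, Hawks 2, Falcons 3, Vipers 4, Owls 5, Rays 1.
A team with w wins dominates both others in C(w,2) triples; summing gives 3 + 3 + 1 + 3 + 6 + 10 + 0 = 26 transitive triples.
Total triples C(7,3) = 35, so cyclic triples = 35 − 26 = 9.

9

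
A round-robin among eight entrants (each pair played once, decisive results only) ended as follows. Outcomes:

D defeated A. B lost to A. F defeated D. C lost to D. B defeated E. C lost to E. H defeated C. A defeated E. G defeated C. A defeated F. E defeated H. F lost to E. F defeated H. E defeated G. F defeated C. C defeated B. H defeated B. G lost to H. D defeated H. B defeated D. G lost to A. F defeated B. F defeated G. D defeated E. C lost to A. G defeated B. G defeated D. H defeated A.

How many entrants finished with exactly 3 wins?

Win totals: A 5, B 2, C 1, D 4, E 4, F 5, G 3, H 4.
Exactly 3: G — 1 entrant.

1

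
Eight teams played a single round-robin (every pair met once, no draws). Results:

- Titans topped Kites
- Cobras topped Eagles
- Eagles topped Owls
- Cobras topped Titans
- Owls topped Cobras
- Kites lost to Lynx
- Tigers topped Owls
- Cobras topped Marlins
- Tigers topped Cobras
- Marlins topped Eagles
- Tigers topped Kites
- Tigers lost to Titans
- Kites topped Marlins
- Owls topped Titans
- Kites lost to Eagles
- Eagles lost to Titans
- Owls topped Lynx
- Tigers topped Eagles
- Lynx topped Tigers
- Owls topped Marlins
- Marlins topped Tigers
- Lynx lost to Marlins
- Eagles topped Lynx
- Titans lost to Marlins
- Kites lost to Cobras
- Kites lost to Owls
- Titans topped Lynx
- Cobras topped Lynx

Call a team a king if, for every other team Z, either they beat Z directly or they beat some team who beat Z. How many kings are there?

Owls reaches everyone (king).
Tigers reaches everyone (king).
Cobras reaches everyone (king).
Eagles reaches everyone (king).
Kites cannot reach Owls, Cobras in two steps.
Marlins reaches everyone (king).
Lynx cannot reach Titans in two steps.
Titans reaches everyone (king).
Kings: Owls, Tigers, Cobras, Eagles, Marlins, Titans — 6.

6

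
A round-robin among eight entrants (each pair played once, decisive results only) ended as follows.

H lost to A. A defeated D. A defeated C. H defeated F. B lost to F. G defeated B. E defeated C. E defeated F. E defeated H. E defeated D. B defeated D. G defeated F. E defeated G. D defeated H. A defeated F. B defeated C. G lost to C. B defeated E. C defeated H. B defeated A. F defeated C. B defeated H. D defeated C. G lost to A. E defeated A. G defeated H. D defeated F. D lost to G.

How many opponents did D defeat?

D's results: beat C, F, H; lost to A, B, E, G.
That is 3 wins.

3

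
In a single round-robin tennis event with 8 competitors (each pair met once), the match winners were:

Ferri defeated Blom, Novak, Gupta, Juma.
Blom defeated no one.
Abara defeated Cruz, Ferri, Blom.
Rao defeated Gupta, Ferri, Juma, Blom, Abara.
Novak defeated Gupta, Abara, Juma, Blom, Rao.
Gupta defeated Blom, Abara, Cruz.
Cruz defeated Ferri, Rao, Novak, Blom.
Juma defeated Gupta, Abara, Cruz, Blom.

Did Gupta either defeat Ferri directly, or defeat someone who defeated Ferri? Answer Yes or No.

Yes

Gupta did not beat Ferri directly.
Gupta beat Blom, Cruz, Abara. Of those, Cruz beat Ferri.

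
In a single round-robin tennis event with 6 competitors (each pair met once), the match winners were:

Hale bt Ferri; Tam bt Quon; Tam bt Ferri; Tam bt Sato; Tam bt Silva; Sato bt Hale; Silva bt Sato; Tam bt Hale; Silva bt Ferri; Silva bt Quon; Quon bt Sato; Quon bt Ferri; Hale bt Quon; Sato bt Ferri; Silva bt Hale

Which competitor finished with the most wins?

Tam

Win totals: Tam 5, Silva 4, Ferri 0, Sato 2, Quon 2, Hale 2.
Tam leads with 5 wins (next highest: 4).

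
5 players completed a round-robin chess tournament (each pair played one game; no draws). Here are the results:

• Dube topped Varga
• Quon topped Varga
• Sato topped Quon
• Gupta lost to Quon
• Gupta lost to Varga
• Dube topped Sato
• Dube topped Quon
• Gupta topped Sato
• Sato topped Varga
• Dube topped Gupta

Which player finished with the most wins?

Win totals: Varga 1, Dube 4, Gupta 1, Quon 2, Sato 2.
Dube leads with 4 wins (next highest: 2).

Dube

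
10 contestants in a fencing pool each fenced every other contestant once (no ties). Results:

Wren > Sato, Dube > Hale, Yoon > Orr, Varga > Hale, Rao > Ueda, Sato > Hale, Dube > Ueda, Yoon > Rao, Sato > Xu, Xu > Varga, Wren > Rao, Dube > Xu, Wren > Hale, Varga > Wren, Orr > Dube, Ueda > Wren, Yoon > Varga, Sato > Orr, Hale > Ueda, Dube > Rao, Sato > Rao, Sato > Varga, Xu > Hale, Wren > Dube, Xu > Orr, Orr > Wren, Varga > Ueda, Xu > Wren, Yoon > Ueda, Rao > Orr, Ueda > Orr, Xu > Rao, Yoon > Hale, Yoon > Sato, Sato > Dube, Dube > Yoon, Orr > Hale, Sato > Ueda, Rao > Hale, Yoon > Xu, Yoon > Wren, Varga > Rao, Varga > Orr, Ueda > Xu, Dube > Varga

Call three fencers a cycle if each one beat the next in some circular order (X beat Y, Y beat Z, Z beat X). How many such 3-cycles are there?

21

Win totals: Yoon 8, Wren 4, Ueda 3, Orr 3, Varga 5, Xu 5, Dube 6, Hale 1, Sato 7, Rao 3.
A fencer with w wins dominates both others in C(w,2) triples; summing gives 28 + 6 + 3 + 3 + 10 + 10 + 15 + 0 + 21 + 3 = 99 transitive triples.
Total triples C(10,3) = 120, so cyclic triples = 120 − 99 = 21.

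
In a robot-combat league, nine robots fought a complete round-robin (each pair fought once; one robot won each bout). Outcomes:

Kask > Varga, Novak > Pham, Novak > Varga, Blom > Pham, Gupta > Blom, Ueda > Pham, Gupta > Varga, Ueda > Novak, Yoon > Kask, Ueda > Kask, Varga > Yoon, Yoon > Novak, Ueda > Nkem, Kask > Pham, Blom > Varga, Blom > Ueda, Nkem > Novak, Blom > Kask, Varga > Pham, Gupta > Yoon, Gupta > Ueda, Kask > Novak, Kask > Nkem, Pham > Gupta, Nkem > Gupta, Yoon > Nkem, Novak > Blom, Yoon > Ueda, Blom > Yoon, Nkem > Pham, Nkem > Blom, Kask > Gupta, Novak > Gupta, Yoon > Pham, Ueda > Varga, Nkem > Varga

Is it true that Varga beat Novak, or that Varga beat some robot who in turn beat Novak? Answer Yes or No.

Yes

Varga did not beat Novak directly.
Varga beat Pham, Yoon. Of those, Yoon beat Novak.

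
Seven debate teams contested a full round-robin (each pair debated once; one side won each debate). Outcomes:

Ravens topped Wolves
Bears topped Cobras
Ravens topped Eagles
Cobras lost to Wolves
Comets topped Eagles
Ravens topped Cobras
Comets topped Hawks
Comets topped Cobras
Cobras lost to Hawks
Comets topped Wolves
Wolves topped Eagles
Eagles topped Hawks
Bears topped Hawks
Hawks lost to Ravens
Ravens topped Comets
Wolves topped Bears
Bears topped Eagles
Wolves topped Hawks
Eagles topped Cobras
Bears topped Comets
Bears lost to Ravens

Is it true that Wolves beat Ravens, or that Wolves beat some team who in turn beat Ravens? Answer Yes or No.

Wolves did not beat Ravens directly.
Wolves beat Bears, Hawks, Cobras, Eagles, but each of them lost to Ravens. No two-step path.

No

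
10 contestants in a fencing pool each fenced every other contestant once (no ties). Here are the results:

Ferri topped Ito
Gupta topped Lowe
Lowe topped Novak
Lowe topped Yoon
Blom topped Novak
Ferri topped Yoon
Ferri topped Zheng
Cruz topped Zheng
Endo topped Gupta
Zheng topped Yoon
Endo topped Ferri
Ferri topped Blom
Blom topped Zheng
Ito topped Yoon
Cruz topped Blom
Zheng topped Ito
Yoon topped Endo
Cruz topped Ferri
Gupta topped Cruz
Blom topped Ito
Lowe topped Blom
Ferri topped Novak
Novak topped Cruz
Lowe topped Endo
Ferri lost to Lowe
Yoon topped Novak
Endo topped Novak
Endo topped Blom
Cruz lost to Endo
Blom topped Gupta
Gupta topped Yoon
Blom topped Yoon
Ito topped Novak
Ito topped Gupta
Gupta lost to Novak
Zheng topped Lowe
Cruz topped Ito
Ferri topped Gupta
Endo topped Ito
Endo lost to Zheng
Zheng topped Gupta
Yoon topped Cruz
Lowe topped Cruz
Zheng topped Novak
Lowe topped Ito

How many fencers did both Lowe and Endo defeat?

5

Lowe beat: Yoon, Novak, Blom, Ito, Endo, Ferri, Cruz.
Endo beat: Novak, Blom, Ito, Gupta, Ferri, Cruz.
Both beat: Novak, Blom, Ito, Ferri, Cruz — 5.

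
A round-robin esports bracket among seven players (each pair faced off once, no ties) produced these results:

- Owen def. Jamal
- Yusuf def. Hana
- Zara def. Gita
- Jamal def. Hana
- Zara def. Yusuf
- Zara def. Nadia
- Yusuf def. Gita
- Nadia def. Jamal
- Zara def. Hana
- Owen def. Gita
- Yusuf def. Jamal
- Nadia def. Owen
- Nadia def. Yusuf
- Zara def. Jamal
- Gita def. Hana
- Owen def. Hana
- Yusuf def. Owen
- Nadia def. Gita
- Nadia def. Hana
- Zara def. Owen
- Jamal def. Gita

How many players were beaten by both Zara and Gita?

Zara beat: Gita, Nadia, Hana, Jamal, Owen, Yusuf.
Gita beat: Hana.
Both beat: Hana — 1.

1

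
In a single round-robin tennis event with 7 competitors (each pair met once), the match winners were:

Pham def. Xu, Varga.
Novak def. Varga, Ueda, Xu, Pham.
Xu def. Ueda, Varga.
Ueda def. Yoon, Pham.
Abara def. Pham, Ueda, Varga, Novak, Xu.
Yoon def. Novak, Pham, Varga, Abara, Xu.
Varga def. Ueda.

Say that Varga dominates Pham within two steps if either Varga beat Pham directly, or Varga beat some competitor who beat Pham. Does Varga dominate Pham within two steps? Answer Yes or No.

Varga did not beat Pham directly.
Varga beat Ueda. Of those, Ueda beat Pham.

Yes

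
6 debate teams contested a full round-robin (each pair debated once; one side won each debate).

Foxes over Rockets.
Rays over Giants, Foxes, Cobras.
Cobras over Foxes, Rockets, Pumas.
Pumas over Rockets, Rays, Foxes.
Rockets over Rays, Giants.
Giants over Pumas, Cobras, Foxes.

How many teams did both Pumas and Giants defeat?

1

Pumas beat: Foxes, Rockets, Rays.
Giants beat: Foxes, Cobras, Pumas.
Both beat: Foxes — 1.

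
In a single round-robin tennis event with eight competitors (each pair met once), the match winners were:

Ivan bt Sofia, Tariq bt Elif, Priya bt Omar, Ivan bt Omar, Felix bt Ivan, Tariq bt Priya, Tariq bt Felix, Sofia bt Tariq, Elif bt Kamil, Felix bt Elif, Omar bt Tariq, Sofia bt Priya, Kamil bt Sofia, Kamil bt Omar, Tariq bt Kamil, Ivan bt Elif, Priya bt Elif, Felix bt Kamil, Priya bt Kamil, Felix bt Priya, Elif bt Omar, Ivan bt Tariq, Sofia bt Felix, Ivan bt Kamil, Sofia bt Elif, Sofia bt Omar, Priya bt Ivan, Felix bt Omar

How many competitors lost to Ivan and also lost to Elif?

2

Ivan beat: Sofia, Tariq, Omar, Kamil, Elif.
Elif beat: Omar, Kamil.
Both beat: Omar, Kamil — 2.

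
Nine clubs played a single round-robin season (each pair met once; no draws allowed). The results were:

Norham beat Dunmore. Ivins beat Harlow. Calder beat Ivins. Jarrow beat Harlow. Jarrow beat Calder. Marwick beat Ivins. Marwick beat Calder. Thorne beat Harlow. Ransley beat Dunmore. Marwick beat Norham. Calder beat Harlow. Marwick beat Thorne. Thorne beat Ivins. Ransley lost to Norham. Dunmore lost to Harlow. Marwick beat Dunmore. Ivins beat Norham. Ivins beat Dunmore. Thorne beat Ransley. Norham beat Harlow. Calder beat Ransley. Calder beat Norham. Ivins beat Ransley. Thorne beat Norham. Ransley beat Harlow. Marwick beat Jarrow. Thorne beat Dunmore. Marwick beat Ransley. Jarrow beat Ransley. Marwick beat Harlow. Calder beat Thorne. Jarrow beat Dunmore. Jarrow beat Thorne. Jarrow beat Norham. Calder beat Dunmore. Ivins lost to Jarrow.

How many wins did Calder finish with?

Calder's results: beat Ransley, Thorne, Ivins, Norham, Dunmore, Harlow; lost to Jarrow, Marwick.
That is 6 wins.

6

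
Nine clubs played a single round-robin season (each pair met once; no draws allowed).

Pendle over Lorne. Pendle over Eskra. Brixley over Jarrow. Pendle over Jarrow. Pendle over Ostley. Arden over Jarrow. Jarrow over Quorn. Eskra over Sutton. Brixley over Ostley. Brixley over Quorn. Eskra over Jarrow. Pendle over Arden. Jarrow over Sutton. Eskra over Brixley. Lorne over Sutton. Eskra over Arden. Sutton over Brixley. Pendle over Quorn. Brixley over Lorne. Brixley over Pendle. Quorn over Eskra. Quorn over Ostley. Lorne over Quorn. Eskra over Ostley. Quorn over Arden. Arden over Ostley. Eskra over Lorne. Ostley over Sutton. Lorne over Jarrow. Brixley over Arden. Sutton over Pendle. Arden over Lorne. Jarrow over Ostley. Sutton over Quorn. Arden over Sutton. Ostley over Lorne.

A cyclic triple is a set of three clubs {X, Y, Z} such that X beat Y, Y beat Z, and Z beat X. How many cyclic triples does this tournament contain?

Win totals: Ostley 2, Brixley 6, Lorne 3, Arden 4, Pendle 6, Eskra 6, Jarrow 3, Sutton 3, Quorn 3.
A club with w wins dominates both others in C(w,2) triples; summing gives 1 + 15 + 3 + 6 + 15 + 15 + 3 + 3 + 3 = 64 transitive triples.
Total triples C(9,3) = 84, so cyclic triples = 84 − 64 = 20.

20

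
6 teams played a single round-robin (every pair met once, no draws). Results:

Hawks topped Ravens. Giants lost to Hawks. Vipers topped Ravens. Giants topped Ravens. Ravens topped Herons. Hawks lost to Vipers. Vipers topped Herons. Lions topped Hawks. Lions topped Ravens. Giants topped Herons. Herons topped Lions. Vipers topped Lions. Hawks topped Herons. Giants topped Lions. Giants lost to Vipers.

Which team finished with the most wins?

Vipers

Win totals: Giants 3, Ravens 1, Lions 2, Vipers 5, Hawks 3, Herons 1.
Vipers leads with 5 wins (next highest: 3).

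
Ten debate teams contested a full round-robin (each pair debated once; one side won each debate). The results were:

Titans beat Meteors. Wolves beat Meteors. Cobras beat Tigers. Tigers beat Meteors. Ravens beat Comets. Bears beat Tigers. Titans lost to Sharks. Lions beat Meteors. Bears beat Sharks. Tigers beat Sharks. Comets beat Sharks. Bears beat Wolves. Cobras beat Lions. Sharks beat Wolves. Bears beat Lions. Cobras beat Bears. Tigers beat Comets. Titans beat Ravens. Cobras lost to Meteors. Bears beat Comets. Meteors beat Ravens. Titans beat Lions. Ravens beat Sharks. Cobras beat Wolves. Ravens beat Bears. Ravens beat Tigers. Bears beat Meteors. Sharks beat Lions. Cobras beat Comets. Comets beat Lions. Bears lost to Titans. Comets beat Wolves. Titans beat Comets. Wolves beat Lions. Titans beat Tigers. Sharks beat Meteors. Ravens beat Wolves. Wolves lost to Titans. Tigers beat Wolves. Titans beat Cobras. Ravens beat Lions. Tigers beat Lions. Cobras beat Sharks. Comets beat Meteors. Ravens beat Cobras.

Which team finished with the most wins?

Win totals: Titans 8, Ravens 7, Comets 4, Meteors 2, Bears 6, Tigers 5, Cobras 6, Lions 1, Wolves 2, Sharks 4.
Titans leads with 8 wins (next highest: 7).

Titans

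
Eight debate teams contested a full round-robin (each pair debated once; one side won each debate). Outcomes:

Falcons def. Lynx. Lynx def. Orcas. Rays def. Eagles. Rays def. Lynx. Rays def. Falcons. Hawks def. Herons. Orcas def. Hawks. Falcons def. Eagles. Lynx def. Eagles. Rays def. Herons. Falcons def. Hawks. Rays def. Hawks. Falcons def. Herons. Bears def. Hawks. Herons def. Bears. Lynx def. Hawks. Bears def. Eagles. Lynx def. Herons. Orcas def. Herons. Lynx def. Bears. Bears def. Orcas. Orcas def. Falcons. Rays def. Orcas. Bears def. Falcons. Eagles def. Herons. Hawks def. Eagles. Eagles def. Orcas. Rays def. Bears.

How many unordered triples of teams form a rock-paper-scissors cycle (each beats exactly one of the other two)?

Win totals: Eagles 2, Bears 4, Herons 1, Orcas 3, Lynx 5, Rays 7, Hawks 2, Falcons 4.
A team with w wins dominates both others in C(w,2) triples; summing gives 1 + 6 + 0 + 3 + 10 + 21 + 1 + 6 = 48 transitive triples.
Total triples C(8,3) = 56, so cyclic triples = 56 − 48 = 8.

8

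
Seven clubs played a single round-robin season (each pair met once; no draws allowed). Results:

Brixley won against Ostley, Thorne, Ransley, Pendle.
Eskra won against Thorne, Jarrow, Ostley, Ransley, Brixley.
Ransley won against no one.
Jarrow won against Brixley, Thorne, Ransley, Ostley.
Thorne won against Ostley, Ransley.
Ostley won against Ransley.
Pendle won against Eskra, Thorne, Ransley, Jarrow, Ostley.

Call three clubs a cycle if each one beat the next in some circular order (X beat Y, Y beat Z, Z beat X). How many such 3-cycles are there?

2

Win totals: Ostley 1, Thorne 2, Jarrow 4, Brixley 4, Ransley 0, Pendle 5, Eskra 5.
A club with w wins dominates both others in C(w,2) triples; summing gives 0 + 1 + 6 + 6 + 0 + 10 + 10 = 33 transitive triples.
Total triples C(7,3) = 35, so cyclic triples = 35 − 33 = 2.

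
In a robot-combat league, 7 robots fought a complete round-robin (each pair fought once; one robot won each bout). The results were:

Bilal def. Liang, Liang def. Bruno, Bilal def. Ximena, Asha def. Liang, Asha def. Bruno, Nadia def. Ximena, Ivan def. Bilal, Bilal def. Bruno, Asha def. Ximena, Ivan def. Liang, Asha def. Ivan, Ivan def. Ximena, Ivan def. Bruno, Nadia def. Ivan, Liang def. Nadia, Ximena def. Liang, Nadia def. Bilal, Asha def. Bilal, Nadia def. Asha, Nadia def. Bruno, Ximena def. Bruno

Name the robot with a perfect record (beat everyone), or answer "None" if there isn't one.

Highest win total is Nadia with 5 (out of 6 possible).
Nadia lost to Liang, so no robot went undefeated.

None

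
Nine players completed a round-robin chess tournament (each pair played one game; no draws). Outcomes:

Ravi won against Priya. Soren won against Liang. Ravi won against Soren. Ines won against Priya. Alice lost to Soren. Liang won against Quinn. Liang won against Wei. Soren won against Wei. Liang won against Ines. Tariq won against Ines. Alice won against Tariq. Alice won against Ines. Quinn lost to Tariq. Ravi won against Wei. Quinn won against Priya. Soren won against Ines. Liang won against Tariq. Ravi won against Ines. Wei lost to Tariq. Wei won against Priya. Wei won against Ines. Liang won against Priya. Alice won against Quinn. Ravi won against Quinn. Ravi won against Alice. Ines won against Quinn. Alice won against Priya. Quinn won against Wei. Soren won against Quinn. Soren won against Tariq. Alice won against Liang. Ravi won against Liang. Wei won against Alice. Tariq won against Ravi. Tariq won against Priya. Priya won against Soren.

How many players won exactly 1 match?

Win totals: Alice 5, Liang 5, Priya 1, Soren 6, Quinn 2, Tariq 5, Ines 2, Wei 3, Ravi 7.
Exactly 1: Priya — 1 player.

1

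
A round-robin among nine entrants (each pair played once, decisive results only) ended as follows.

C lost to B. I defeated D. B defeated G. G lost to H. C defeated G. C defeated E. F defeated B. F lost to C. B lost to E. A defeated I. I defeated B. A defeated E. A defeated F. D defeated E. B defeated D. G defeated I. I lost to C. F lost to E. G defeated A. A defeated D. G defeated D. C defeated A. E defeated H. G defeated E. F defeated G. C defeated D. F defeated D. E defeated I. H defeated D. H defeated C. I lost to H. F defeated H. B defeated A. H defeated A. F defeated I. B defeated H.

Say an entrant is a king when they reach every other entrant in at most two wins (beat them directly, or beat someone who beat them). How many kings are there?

A cannot reach C in two steps.
B reaches everyone (king).
C reaches everyone (king).
D cannot reach A, C, G in two steps.
E reaches everyone (king).
F reaches everyone (king).
G cannot reach C in two steps.
H reaches everyone (king).
I cannot reach F in two steps.
Kings: B, C, E, F, H — 5.

5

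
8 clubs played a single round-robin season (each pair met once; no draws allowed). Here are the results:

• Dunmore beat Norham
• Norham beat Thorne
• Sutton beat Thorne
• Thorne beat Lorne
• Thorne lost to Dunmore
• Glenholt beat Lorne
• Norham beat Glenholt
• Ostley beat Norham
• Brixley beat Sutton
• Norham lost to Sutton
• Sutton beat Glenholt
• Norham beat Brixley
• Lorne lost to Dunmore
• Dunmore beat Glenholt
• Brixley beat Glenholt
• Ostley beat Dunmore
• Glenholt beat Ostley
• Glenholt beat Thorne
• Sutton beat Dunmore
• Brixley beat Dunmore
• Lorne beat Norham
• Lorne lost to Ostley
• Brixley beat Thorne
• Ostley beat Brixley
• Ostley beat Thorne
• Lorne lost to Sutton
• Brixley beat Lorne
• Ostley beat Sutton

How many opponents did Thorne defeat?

1

Thorne's results: beat Lorne; lost to Brixley, Dunmore, Sutton, Ostley, Norham, Glenholt.
That is 1 win.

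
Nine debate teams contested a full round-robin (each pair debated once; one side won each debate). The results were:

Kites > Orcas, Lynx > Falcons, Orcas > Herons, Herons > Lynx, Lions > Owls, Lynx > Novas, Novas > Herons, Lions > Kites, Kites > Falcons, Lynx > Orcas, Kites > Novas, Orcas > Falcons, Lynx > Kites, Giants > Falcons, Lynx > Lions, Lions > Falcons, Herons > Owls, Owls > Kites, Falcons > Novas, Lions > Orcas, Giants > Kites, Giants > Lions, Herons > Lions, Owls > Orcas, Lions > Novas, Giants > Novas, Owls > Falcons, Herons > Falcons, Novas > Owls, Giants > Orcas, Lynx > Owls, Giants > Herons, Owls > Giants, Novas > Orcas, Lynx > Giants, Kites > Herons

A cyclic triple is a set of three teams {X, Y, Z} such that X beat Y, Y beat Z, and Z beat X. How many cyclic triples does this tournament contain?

Win totals: Herons 4, Lynx 7, Lions 5, Owls 4, Novas 3, Falcons 1, Orcas 2, Giants 6, Kites 4.
A team with w wins dominates both others in C(w,2) triples; summing gives 6 + 21 + 10 + 6 + 3 + 0 + 1 + 15 + 6 = 68 transitive triples.
Total triples C(9,3) = 84, so cyclic triples = 84 − 68 = 16.

16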